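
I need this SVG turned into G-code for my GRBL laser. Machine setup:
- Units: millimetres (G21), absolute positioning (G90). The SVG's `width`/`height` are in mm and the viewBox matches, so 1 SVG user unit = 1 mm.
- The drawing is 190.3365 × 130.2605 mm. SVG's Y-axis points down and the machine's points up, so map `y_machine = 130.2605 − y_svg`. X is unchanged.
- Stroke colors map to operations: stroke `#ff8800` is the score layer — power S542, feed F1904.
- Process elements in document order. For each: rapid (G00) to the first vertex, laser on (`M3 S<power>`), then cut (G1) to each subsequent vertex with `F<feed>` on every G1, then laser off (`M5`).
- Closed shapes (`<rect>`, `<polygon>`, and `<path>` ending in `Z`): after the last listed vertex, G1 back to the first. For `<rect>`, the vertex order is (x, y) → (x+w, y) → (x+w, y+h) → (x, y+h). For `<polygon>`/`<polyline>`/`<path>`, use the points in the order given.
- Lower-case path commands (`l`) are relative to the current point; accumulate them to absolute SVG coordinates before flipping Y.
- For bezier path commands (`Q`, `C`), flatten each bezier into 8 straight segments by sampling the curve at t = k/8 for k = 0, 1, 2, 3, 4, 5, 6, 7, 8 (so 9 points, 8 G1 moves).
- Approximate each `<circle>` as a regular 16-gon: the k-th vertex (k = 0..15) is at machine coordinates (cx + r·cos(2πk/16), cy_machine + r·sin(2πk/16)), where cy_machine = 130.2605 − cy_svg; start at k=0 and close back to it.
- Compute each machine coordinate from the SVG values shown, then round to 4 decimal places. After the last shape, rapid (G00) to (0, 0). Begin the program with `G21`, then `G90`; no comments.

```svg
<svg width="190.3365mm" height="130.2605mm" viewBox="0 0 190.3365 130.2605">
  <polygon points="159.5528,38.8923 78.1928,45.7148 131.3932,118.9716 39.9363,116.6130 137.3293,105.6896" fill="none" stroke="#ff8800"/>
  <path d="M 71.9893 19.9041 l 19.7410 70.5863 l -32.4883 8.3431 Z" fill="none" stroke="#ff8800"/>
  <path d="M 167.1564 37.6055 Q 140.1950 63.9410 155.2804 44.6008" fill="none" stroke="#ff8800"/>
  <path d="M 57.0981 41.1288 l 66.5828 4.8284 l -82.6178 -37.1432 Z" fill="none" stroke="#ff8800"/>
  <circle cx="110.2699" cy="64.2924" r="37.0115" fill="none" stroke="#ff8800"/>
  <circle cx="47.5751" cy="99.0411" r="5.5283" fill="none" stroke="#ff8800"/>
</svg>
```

1 u = 1 mm; y_m = 130.2605 − y.

[1] `<polygon>` closed polygon, #ff8800→score S542 F1904: (159.5528,91.3682) → (78.1928,84.5457) → (131.3932,11.2889) → (39.9363,13.6475) → (137.3293,24.5709) → (159.5528,91.3682) (closed)

[2] `<path>` closed polygon, #ff8800→score S542 F1904: (71.9893,110.3564) → (91.7303,39.7701) → (59.2420,31.4270) → (71.9893,110.3564) (closed)

[3] `<path>` quadratic bezier, #ff8800→score S542 F1904: (167.1564,92.6550) → (161.0730,86.7848) → (156.3036,82.3420) → (152.8482,79.3265) → (150.7067,77.7384) → (149.8792,77.5777) → (150.3656,78.8443) → (152.1660,81.5383) → (155.2804,85.6597)

[4] `<path>` closed polygon, #ff8800→score S542 F1904: (57.0981,89.1317) → (123.6809,84.3033) → (41.0631,121.4465) → (57.0981,89.1317) (closed)

[5] `<circle>` circle, #ff8800→score S542 F1904: (147.2814,65.9681) → (144.4641,80.1318) → (136.4410,92.1392) → (124.4336,100.1623) → (110.2699,102.9796) → (96.1062,100.1623) → (84.0988,92.1392) → (76.0757,80.1318) → (73.2584,65.9681) → (76.0757,51.8044) → (84.0988,39.7970) → (96.1062,31.7739) → (110.2699,28.9566) → (124.4336,31.7739) → (136.4410,39.7970) → (144.4641,51.8044) → (147.2814,65.9681) (closed)

[6] `<circle>` circle, #ff8800→score S542 F1904: (53.1034,31.2194) → (52.6826,33.3350) → (51.4842,35.1285) → (49.6907,36.3269) → (47.5751,36.7477) → (45.4595,36.3269) → (43.6660,35.1285) → (42.4676,33.3350) → (42.0468,31.2194) → (42.4676,29.1038) → (43.6660,27.3103) → (45.4595,26.1119) → (47.5751,25.6911) → (49.6907,26.1119) → (51.4842,27.3103) → (52.6826,29.1038) → (53.1034,31.2194) (closed)

G21
G90
G00 X159.5528 Y91.3682
M3 S542
G1 X78.1928 Y84.5457 F1904
G1 X131.3932 Y11.2889 F1904
G1 X39.9363 Y13.6475 F1904
G1 X137.3293 Y24.5709 F1904
G1 X159.5528 Y91.3682 F1904
M5
G00 X71.9893 Y110.3564
M3 S542
G1 X91.7303 Y39.7701 F1904
G1 X59.2420 Y31.4270 F1904
G1 X71.9893 Y110.3564 F1904
M5
G00 X167.1564 Y92.6550
M3 S542
G1 X161.0730 Y86.7848 F1904
G1 X156.3036 Y82.3420 F1904
G1 X152.8482 Y79.3265 F1904
G1 X150.7067 Y77.7384 F1904
G1 X149.8792 Y77.5777 F1904
G1 X150.3656 Y78.8443 F1904
G1 X152.1660 Y81.5383 F1904
G1 X155.2804 Y85.6597 F1904
M5
G00 X57.0981 Y89.1317
M3 S542
G1 X123.6809 Y84.3033 F1904
G1 X41.0631 Y121.4465 F1904
G1 X57.0981 Y89.1317 F1904
M5
G00 X147.2814 Y65.9681
M3 S542
G1 X144.4641 Y80.1318 F1904
G1 X136.4410 Y92.1392 F1904
G1 X124.4336 Y100.1623 F1904
G1 X110.2699 Y102.9796 F1904
G1 X96.1062 Y100.1623 F1904
G1 X84.0988 Y92.1392 F1904
G1 X76.0757 Y80.1318 F1904
G1 X73.2584 Y65.9681 F1904
G1 X76.0757 Y51.8044 F1904
G1 X84.0988 Y39.7970 F1904
G1 X96.1062 Y31.7739 F1904
G1 X110.2699 Y28.9566 F1904
G1 X124.4336 Y31.7739 F1904
G1 X136.4410 Y39.7970 F1904
G1 X144.4641 Y51.8044 F1904
G1 X147.2814 Y65.9681 F1904
M5
G00 X53.1034 Y31.2194
M3 S542
G1 X52.6826 Y33.3350 F1904
G1 X51.4842 Y35.1285 F1904
G1 X49.6907 Y36.3269 F1904
G1 X47.5751 Y36.7477 F1904
G1 X45.4595 Y36.3269 F1904
G1 X43.6660 Y35.1285 F1904
G1 X42.4676 Y33.3350 F1904
G1 X42.0468 Y31.2194 F1904
G1 X42.4676 Y29.1038 F1904
G1 X43.6660 Y27.3103 F1904
G1 X45.4595 Y26.1119 F1904
G1 X47.5751 Y25.6911 F1904
G1 X49.6907 Y26.1119 F1904
G1 X51.4842 Y27.3103 F1904
G1 X52.6826 Y29.1038 F1904
G1 X53.1034 Y31.2194 F1904
M5
G00 X0.0000 Y0.0000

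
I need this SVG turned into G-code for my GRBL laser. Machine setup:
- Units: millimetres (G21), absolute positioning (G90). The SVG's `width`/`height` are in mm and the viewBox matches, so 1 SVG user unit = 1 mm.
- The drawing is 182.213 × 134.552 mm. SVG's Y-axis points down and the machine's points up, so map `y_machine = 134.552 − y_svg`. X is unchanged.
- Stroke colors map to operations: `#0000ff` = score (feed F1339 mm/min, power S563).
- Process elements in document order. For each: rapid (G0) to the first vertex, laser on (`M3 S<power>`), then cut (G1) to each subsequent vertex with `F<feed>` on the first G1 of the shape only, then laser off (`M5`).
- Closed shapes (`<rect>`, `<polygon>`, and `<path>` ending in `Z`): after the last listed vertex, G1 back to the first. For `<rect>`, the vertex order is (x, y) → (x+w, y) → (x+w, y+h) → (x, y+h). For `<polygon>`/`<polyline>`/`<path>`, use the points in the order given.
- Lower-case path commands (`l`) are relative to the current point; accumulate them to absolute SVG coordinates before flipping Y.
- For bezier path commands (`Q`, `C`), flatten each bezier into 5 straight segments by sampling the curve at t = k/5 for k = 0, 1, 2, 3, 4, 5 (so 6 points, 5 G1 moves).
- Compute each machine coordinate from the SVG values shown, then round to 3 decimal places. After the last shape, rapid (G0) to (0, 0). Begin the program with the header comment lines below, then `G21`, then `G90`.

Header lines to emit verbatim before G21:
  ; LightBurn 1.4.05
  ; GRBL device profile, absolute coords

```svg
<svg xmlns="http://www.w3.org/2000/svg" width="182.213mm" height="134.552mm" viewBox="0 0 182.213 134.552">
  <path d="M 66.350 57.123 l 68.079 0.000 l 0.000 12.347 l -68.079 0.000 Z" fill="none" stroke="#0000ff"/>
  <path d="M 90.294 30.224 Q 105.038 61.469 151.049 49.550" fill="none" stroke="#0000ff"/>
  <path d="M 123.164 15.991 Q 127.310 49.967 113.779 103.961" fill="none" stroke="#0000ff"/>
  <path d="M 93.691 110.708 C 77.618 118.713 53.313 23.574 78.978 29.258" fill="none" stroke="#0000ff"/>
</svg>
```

viewBox `0 0 182.213 134.552` with mm width/height → 1 unit = 1 mm. Flip: y_m = 134.552 − y_svg.

**Shape 1** — `<path>` rectangle, stroke `#0000ff` → score (S563, F1339). Machine vertices: (66.350,77.429) → (134.429,77.429) → (134.429,65.082) → (66.350,65.082) → (66.350,77.429). Closed: final G1 returns to the first vertex.

**Shape 2** — `<path>` quadratic bezier, stroke `#0000ff` → score (S563, F1339). Control points (SVG): P0=(90.294,30.224), P1=(105.038,61.469), P2=(151.049,49.550); sampled at t=k/5. Machine vertices: (90.294,104.328) → (97.442,93.557) → (107.092,86.238) → (119.243,82.373) → (133.895,81.961) → (151.049,85.002). Open path.

**Shape 3** — `<path>` quadratic bezier, stroke `#0000ff` → score (S563, F1339). Control points (SVG): P0=(123.164,15.991), P1=(127.310,49.967), P2=(113.779,103.961); sampled at t=k/5. Machine vertices: (123.164,118.561) → (124.115,104.170) → (123.652,88.177) → (121.775,70.583) → (118.484,51.388) → (113.779,30.591). Open path.

**Shape 4** — `<path>` cubic bezier, stroke `#0000ff` → score (S563, F1339). Control points (SVG): P0=(93.691,110.708), P1=(77.618,118.713), P2=(53.313,23.574), P3=(78.978,29.258); sampled at t=k/5. Machine vertices: (93.691,23.844) → (83.525,29.787) → (74.177,50.693) → (68.441,76.774) → (69.110,98.237) → (78.978,105.294). Open path.

; LightBurn 1.4.05
; GRBL device profile, absolute coords
G21
G90
G0 X66.350 Y77.429
M3 S563
G1 X134.429 Y77.429 F1339
G1 X134.429 Y65.082
G1 X66.350 Y65.082
G1 X66.350 Y77.429
M5
G0 X90.294 Y104.328
M3 S563
G1 X97.442 Y93.557 F1339
G1 X107.092 Y86.238
G1 X119.243 Y82.373
G1 X133.895 Y81.961
G1 X151.049 Y85.002
M5
G0 X123.164 Y118.561
M3 S563
G1 X124.115 Y104.170 F1339
G1 X123.652 Y88.177
G1 X121.775 Y70.583
G1 X118.484 Y51.388
G1 X113.779 Y30.591
M5
G0 X93.691 Y23.844
M3 S563
G1 X83.525 Y29.787 F1339
G1 X74.177 Y50.693
G1 X68.441 Y76.774
G1 X69.110 Y98.237
G1 X78.978 Y105.294
M5
G0 X0.000 Y0.000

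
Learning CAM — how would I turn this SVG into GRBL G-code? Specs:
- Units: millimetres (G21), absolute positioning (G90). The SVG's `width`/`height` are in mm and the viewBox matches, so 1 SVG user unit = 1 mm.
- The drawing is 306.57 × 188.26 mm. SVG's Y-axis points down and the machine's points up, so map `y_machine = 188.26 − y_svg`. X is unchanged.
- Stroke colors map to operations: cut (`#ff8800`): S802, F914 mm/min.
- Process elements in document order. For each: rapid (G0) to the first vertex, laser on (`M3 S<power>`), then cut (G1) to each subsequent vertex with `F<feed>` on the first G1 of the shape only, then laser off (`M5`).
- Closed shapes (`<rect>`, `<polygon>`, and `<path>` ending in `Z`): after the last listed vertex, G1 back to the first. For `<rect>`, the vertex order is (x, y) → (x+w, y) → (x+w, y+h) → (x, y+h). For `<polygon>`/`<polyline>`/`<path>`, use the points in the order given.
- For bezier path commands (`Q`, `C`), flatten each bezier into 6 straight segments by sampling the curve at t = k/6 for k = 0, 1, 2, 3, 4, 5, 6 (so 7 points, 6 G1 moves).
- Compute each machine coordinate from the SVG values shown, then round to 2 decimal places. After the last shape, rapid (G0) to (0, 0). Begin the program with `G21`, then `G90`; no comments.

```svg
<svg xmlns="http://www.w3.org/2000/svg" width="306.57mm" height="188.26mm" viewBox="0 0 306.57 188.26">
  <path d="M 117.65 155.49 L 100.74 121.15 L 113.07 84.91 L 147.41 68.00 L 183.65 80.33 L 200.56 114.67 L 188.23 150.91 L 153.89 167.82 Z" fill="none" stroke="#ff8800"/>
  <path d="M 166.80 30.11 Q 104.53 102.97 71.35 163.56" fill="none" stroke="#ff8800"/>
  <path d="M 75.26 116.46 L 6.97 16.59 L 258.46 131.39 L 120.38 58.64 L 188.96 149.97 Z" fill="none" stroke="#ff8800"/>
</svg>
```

G21
G90
G0 X117.65 Y32.77
M3 S802
G1 X100.74 Y67.11 F914
G1 X113.07 Y103.35
G1 X147.41 Y120.26
G1 X183.65 Y107.93
G1 X200.56 Y73.59
G1 X188.23 Y37.35
G1 X153.89 Y20.44
G1 X117.65 Y32.77
M5
G0 X166.80 Y158.15
M3 S802
G1 X146.85 Y134.20 F914
G1 X128.52 Y110.94
G1 X111.80 Y88.36
G1 X96.70 Y66.46
G1 X83.22 Y45.24
G1 X71.35 Y24.70
M5
G0 X75.26 Y71.80
M3 S802
G1 X6.97 Y171.67 F914
G1 X258.46 Y56.87
G1 X120.38 Y129.62
G1 X188.96 Y38.29
G1 X75.26 Y71.80
M5
G0 X0.00 Y0.00

viewBox `0 0 306.57 188.26` with mm width/height → 1 unit = 1 mm. Flip: y_m = 188.26 − y_svg.

**Shape 1** — `<path>` regular polygon, stroke `#ff8800` → cut (S802, F914). Machine vertices: (117.65,32.77) → (100.74,67.11) → (113.07,103.35) → (147.41,120.26) → (183.65,107.93) → (200.56,73.59) → (188.23,37.35) → (153.89,20.44) → (117.65,32.77). Closed: final G1 returns to the first vertex.

**Shape 2** — `<path>` quadratic bezier, stroke `#ff8800` → cut (S802, F914). Control points (SVG): P0=(166.80,30.11), P1=(104.53,102.97), P2=(71.35,163.56); sampled at t=k/6. Machine vertices: (166.80,158.15) → (146.85,134.20) → (128.52,110.94) → (111.80,88.36) → (96.70,66.46) → (83.22,45.24) → (71.35,24.70). Open path.

**Shape 3** — `<path>` closed polygon, stroke `#ff8800` → cut (S802, F914). Machine vertices: (75.26,71.80) → (6.97,171.67) → (258.46,56.87) → (120.38,129.62) → (188.96,38.29) → (75.26,71.80). Closed: final G1 returns to the first vertex.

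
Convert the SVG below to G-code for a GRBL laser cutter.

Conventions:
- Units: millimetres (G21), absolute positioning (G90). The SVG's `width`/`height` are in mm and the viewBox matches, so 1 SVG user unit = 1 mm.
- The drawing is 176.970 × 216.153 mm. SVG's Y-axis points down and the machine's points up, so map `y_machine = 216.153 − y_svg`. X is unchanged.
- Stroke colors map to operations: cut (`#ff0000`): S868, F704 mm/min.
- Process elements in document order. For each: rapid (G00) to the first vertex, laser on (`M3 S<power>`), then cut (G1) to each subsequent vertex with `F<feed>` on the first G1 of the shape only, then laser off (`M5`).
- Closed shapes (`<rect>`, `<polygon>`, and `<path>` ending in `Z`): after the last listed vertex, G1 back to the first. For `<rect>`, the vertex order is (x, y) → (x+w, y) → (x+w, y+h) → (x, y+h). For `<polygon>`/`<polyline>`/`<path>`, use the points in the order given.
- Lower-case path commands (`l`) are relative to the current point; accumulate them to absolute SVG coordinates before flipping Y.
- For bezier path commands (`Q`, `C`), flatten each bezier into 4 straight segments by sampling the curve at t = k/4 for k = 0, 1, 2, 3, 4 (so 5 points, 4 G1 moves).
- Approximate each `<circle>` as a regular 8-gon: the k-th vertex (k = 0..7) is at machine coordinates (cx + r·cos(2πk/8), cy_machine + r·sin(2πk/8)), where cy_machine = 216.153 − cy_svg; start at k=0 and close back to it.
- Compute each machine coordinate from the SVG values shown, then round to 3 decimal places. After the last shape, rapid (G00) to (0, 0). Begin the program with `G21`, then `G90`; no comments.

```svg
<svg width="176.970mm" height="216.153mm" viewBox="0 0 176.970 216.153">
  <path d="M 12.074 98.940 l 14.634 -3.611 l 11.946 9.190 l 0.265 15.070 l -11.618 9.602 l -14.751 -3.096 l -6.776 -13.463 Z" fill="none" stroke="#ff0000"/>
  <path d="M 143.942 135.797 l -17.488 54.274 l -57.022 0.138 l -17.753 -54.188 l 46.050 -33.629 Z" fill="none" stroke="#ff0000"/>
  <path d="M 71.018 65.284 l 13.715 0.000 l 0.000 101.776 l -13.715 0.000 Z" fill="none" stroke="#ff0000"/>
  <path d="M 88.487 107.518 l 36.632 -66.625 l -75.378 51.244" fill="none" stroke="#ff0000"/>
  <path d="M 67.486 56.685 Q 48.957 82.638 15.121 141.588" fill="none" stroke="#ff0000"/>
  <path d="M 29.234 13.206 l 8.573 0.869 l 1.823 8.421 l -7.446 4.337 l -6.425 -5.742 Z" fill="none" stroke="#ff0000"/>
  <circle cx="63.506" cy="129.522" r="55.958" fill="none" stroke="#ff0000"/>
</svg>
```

1 u = 1 mm; y_m = 216.153 − y.

[1] `<path>` regular polygon, #ff0000→cut S868 F704: (12.074,117.213) → (26.708,120.824) → (38.654,111.634) → (38.919,96.564) → (27.301,86.962) → (12.550,90.058) → (5.774,103.521) → (12.074,117.213) (closed)

[2] `<path>` regular polygon, #ff0000→cut S868 F704: (143.942,80.356) → (126.454,26.082) → (69.432,25.944) → (51.679,80.132) → (97.729,113.761) → (143.942,80.356) (closed)

[3] `<path>` rectangle, #ff0000→cut S868 F704: (71.018,150.869) → (84.733,150.869) → (84.733,49.093) → (71.018,49.093) → (71.018,150.869) (closed)

[4] `<path>` open polyline, #ff0000→cut S868 F704: (88.487,108.635) → (125.119,175.260) → (49.741,124.016)

[5] `<path>` quadratic bezier, #ff0000→cut S868 F704: (67.486,159.468) → (57.265,144.429) → (45.130,125.266) → (31.082,101.978) → (15.121,74.565)

[6] `<path>` regular polygon, #ff0000→cut S868 F704: (29.234,202.947) → (37.807,202.078) → (39.630,193.657) → (32.184,189.320) → (25.759,195.062) → (29.234,202.947) (closed)

[7] `<circle>` circle, #ff0000→cut S868 F704: (119.464,86.631) → (103.074,126.199) → (63.506,142.589) → (23.938,126.199) → (7.548,86.631) → (23.938,47.063) → (63.506,30.673) → (103.074,47.063) → (119.464,86.631) (closed)

G21
G90
G00 X12.074 Y117.213
M3 S868
G1 X26.708 Y120.824 F704
G1 X38.654 Y111.634
G1 X38.919 Y96.564
G1 X27.301 Y86.962
G1 X12.550 Y90.058
G1 X5.774 Y103.521
G1 X12.074 Y117.213
M5
G00 X143.942 Y80.356
M3 S868
G1 X126.454 Y26.082 F704
G1 X69.432 Y25.944
G1 X51.679 Y80.132
G1 X97.729 Y113.761
G1 X143.942 Y80.356
M5
G00 X71.018 Y150.869
M3 S868
G1 X84.733 Y150.869 F704
G1 X84.733 Y49.093
G1 X71.018 Y49.093
G1 X71.018 Y150.869
M5
G00 X88.487 Y108.635
M3 S868
G1 X125.119 Y175.260 F704
G1 X49.741 Y124.016
M5
G00 X67.486 Y159.468
M3 S868
G1 X57.265 Y144.429 F704
G1 X45.130 Y125.266
G1 X31.082 Y101.978
G1 X15.121 Y74.565
M5
G00 X29.234 Y202.947
M3 S868
G1 X37.807 Y202.078 F704
G1 X39.630 Y193.657
G1 X32.184 Y189.320
G1 X25.759 Y195.062
G1 X29.234 Y202.947
M5
G00 X119.464 Y86.631
M3 S868
G1 X103.074 Y126.199 F704
G1 X63.506 Y142.589
G1 X23.938 Y126.199
G1 X7.548 Y86.631
G1 X23.938 Y47.063
G1 X63.506 Y30.673
G1 X103.074 Y47.063
G1 X119.464 Y86.631
M5
G00 X0.000 Y0.000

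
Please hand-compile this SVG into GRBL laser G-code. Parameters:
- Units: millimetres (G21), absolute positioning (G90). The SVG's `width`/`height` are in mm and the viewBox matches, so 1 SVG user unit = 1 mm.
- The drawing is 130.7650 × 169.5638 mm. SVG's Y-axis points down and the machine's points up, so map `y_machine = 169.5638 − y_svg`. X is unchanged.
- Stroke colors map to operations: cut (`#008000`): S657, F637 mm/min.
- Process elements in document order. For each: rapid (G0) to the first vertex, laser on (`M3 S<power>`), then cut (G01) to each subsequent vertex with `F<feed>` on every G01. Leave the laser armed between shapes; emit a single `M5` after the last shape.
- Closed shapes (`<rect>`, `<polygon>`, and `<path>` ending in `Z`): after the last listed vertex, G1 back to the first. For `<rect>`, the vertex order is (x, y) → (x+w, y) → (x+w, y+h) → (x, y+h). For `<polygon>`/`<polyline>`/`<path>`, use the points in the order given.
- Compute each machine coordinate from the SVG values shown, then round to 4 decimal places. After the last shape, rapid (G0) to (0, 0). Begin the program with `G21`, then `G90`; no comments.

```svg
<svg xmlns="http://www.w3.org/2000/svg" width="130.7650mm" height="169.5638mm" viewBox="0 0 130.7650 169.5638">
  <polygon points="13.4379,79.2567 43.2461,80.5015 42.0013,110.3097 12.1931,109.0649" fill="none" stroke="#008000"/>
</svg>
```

G21
G90
G0 X13.4379 Y90.3071
M3 S657
G01 X43.2461 Y89.0623 F637
G01 X42.0013 Y59.2541 F637
G01 X12.1931 Y60.4989 F637
G01 X13.4379 Y90.3071 F637
M5
G0 X0.0000 Y0.0000

Since the viewBox matches the mm dimensions, user units are millimetres directly. The only transform is the Y-flip y_m = 169.5638 − y_svg.

Shape 1 is a regular polygon drawn with `<polygon>`. Its stroke #008000 means cut at S657, F637. After flipping Y the toolpath is (13.4379,90.3071) → (43.2461,89.0623) → (42.0013,59.2541) → (12.1931,60.4989) → (13.4379,90.3071), returning to the start.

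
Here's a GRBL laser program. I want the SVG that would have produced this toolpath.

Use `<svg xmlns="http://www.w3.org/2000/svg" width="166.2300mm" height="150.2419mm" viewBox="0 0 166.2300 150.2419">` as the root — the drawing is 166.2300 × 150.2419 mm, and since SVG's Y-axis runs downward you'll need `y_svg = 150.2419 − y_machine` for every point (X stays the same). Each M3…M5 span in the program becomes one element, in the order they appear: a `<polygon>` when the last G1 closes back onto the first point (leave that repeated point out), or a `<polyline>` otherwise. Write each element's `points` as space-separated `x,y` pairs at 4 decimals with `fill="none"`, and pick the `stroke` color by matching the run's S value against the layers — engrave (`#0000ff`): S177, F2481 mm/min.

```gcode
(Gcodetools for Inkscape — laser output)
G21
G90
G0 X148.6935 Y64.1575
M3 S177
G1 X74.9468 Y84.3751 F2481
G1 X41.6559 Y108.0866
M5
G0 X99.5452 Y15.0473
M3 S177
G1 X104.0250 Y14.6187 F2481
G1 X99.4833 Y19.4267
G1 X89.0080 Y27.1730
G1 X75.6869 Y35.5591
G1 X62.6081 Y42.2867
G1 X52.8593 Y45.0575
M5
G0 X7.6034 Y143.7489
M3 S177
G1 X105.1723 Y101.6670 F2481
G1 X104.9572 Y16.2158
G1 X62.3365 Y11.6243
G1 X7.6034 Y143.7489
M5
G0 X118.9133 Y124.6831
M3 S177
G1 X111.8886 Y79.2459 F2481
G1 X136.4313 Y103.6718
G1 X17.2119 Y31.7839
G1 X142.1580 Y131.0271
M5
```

y_svg = 150.2419 − y_m. Every run uses S177, so all elements get stroke `#0000ff` (engrave).

[1] open run; points: 148.6935,86.0844 74.9468,65.8668 41.6559,42.1553

[2] open run; points: 99.5452,135.1946 104.0250,135.6232 99.4833,130.8152 89.0080,123.0689 75.6869,114.6828 62.6081,107.9552 52.8593,105.1844

[3] closed run; points: 7.6034,6.4930 105.1723,48.5749 104.9572,134.0261 62.3365,138.6176

[4] open run; points: 118.9133,25.5588 111.8886,70.9960 136.4313,46.5701 17.2119,118.4580 142.1580,19.2148

<svg xmlns="http://www.w3.org/2000/svg" width="166.2300mm" height="150.2419mm" viewBox="0 0 166.2300 150.2419">
  <polyline points="148.6935,86.0844 74.9468,65.8668 41.6559,42.1553" fill="none" stroke="#0000ff"/>
  <polyline points="99.5452,135.1946 104.0250,135.6232 99.4833,130.8152 89.0080,123.0689 75.6869,114.6828 62.6081,107.9552 52.8593,105.1844" fill="none" stroke="#0000ff"/>
  <polygon points="7.6034,6.4930 105.1723,48.5749 104.9572,134.0261 62.3365,138.6176" fill="none" stroke="#0000ff"/>
  <polyline points="118.9133,25.5588 111.8886,70.9960 136.4313,46.5701 17.2119,118.4580 142.1580,19.2148" fill="none" stroke="#0000ff"/>
</svg>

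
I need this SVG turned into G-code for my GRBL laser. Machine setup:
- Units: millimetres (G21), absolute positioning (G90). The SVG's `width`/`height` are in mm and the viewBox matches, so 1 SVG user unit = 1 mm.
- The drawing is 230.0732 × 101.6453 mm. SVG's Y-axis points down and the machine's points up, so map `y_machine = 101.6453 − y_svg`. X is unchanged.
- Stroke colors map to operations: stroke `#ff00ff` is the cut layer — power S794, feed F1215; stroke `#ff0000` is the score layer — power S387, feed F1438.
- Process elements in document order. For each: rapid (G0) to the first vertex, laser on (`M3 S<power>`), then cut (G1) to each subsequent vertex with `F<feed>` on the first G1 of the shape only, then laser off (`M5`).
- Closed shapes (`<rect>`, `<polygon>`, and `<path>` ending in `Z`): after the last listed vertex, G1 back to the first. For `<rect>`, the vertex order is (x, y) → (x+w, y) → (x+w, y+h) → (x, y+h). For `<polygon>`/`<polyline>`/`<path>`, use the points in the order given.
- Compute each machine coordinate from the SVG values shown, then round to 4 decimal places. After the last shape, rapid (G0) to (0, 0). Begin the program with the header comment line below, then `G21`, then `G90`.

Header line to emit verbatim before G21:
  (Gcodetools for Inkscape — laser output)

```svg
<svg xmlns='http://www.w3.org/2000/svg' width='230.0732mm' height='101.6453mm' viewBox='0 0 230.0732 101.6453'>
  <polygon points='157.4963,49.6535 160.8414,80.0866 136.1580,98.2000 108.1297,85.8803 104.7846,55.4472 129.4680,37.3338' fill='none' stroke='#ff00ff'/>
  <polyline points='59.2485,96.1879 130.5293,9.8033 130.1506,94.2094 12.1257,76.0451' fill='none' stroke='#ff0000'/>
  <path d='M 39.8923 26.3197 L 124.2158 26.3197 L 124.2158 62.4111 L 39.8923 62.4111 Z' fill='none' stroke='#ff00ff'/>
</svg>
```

(Gcodetools for Inkscape — laser output)
G21
G90
G0 X157.4963 Y51.9918
M3 S794
G1 X160.8414 Y21.5587 F1215
G1 X136.1580 Y3.4453
G1 X108.1297 Y15.7650
G1 X104.7846 Y46.1981
G1 X129.4680 Y64.3115
G1 X157.4963 Y51.9918
M5
G0 X59.2485 Y5.4574
M3 S387
G1 X130.5293 Y91.8420 F1438
G1 X130.1506 Y7.4359
G1 X12.1257 Y25.6002
M5
G0 X39.8923 Y75.3256
M3 S794
G1 X124.2158 Y75.3256 F1215
G1 X124.2158 Y39.2342
G1 X39.8923 Y39.2342
G1 X39.8923 Y75.3256
M5
G0 X0.0000 Y0.0000

viewBox `0 0 230.0732 101.6453` with mm width/height → 1 unit = 1 mm. Flip: y_m = 101.6453 − y_svg.

**Shape 1** — `<polygon>` regular polygon, stroke `#ff00ff` → cut (S794, F1215). Machine vertices: (157.4963,51.9918) → (160.8414,21.5587) → (136.1580,3.4453) → (108.1297,15.7650) → (104.7846,46.1981) → (129.4680,64.3115) → (157.4963,51.9918). Closed: final G1 returns to the first vertex.

**Shape 2** — `<polyline>` open polyline, stroke `#ff0000` → score (S387, F1438). Machine vertices: (59.2485,5.4574) → (130.5293,91.8420) → (130.1506,7.4359) → (12.1257,25.6002). Open path.

**Shape 3** — `<path>` rectangle, stroke `#ff00ff` → cut (S794, F1215). Machine vertices: (39.8923,75.3256) → (124.2158,75.3256) → (124.2158,39.2342) → (39.8923,39.2342) → (39.8923,75.3256). Closed: final G1 returns to the first vertex.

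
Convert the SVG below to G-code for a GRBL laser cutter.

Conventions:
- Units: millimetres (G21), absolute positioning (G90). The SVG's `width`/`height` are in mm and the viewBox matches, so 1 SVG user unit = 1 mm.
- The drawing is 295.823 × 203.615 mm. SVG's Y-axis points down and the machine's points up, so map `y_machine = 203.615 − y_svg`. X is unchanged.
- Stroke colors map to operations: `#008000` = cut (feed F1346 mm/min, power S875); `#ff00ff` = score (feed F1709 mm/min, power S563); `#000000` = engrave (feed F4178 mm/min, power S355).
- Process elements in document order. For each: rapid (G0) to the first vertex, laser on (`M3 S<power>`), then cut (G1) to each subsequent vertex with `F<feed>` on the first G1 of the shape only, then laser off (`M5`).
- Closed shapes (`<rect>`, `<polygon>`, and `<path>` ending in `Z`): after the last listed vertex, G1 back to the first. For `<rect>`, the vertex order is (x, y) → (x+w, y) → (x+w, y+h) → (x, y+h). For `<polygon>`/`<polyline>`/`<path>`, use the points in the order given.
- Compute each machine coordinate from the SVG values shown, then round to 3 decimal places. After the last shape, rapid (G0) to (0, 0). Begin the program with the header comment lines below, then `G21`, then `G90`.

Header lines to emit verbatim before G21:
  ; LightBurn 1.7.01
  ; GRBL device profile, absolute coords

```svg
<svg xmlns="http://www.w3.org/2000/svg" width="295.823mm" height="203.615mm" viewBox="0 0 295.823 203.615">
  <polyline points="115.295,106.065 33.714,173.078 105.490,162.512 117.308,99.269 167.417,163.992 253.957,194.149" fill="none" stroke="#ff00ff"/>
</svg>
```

; LightBurn 1.7.01
; GRBL device profile, absolute coords
G21
G90
G0 X115.295 Y97.550
M3 S563
G1 X33.714 Y30.537 F1709
G1 X105.490 Y41.103
G1 X117.308 Y104.346
G1 X167.417 Y39.623
G1 X253.957 Y9.466
M5
G0 X0.000 Y0.000

Since the viewBox matches the mm dimensions, user units are millimetres directly. The only transform is the Y-flip y_m = 203.615 − y_svg.

Shape 1 is a open polyline drawn with `<polyline>`. Its stroke #ff00ff means score at S563, F1709. After flipping Y the toolpath is (115.295,97.550) → (33.714,30.537) → (105.490,41.103) → (117.308,104.346) → (167.417,39.623) → (253.957,9.466).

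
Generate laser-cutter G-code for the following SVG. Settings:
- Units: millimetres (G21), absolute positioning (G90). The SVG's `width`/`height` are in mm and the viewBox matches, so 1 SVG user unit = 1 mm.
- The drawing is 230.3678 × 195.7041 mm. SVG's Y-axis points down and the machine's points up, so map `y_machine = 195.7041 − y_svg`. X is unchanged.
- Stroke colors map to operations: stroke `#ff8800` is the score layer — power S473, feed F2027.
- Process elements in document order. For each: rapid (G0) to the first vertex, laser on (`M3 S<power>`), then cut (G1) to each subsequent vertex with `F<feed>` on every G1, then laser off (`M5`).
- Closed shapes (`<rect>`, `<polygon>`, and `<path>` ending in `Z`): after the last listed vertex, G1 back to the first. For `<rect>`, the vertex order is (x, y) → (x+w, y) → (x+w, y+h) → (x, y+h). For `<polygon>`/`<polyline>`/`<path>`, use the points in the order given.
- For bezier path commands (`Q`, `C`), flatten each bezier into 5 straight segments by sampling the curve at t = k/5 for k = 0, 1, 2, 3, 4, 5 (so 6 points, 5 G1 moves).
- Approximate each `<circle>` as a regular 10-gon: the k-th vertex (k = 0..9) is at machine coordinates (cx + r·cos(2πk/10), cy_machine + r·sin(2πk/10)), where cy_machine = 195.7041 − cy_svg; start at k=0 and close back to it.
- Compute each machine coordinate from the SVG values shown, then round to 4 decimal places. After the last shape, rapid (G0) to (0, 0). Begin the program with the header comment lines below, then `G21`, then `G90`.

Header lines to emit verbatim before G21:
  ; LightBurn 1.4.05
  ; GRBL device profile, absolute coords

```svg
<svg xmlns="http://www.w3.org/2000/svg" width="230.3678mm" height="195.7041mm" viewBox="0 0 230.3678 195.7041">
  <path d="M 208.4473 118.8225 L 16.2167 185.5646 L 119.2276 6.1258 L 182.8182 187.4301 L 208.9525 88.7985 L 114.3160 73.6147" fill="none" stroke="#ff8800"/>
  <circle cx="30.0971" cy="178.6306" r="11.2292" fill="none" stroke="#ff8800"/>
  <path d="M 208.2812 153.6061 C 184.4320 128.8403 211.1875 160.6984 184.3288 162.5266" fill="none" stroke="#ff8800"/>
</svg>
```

Since the viewBox matches the mm dimensions, user units are millimetres directly. The only transform is the Y-flip y_m = 195.7041 − y_svg.

Shape 1 is a open polyline drawn with `<path>`. Its stroke #ff8800 means score at S473, F2027. After flipping Y the toolpath is (208.4473,76.8816) → (16.2167,10.1395) → (119.2276,189.5783) → (182.8182,8.2740) → (208.9525,106.9056) → (114.3160,122.0894).

Shape 2 is a circle drawn with `<circle>`. Its stroke #ff8800 means score at S473, F2027. After flipping Y the toolpath is (41.3263,17.0735) → (39.1817,23.6739) → (33.5671,27.7531) → (26.6271,27.7531) → (21.0125,23.6739) → (18.8679,17.0735) → (21.0125,10.4731) → (26.6271,6.3939) → (33.5671,6.3939) → (39.1817,10.4731) → (41.3263,17.0735), returning to the start.

Shape 3 is a cubic bezier drawn with `<path>`. Its stroke #ff8800 means score at S473, F2027. After flipping Y the toolpath is (208.2812,42.0980) → (199.2105,50.8558) → (197.2824,50.1833) → (197.4944,44.2398) → (194.8441,37.1848) → (184.3288,33.1775).

; LightBurn 1.4.05
; GRBL device profile, absolute coords
G21
G90
G0 X208.4473 Y76.8816
M3 S473
G1 X16.2167 Y10.1395 F2027
G1 X119.2276 Y189.5783 F2027
G1 X182.8182 Y8.2740 F2027
G1 X208.9525 Y106.9056 F2027
G1 X114.3160 Y122.0894 F2027
M5
G0 X41.3263 Y17.0735
M3 S473
G1 X39.1817 Y23.6739 F2027
G1 X33.5671 Y27.7531 F2027
G1 X26.6271 Y27.7531 F2027
G1 X21.0125 Y23.6739 F2027
G1 X18.8679 Y17.0735 F2027
G1 X21.0125 Y10.4731 F2027
G1 X26.6271 Y6.3939 F2027
G1 X33.5671 Y6.3939 F2027
G1 X39.1817 Y10.4731 F2027
G1 X41.3263 Y17.0735 F2027
M5
G0 X208.2812 Y42.0980
M3 S473
G1 X199.2105 Y50.8558 F2027
G1 X197.2824 Y50.1833 F2027
G1 X197.4944 Y44.2398 F2027
G1 X194.8441 Y37.1848 F2027
G1 X184.3288 Y33.1775 F2027
M5
G0 X0.0000 Y0.0000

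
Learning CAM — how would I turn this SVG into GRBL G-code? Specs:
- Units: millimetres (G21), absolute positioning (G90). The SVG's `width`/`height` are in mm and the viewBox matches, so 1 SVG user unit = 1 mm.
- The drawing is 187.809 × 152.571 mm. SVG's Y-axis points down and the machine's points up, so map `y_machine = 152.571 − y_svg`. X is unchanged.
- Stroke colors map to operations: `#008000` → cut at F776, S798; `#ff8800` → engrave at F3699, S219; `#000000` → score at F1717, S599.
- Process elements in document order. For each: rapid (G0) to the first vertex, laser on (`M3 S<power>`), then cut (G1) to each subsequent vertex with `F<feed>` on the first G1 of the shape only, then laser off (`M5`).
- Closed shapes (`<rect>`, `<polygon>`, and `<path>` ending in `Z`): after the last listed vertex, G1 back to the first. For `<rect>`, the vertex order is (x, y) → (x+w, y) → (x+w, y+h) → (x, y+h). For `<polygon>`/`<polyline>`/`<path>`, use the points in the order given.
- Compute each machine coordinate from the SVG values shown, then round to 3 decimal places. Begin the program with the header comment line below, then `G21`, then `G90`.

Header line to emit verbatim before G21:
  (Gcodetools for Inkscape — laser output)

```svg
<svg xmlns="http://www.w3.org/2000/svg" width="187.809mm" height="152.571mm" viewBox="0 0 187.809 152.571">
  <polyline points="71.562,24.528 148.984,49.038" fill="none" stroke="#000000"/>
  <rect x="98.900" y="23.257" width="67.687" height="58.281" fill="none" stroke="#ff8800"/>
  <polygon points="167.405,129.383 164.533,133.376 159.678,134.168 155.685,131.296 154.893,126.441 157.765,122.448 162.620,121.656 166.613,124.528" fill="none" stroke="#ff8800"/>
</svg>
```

Since the viewBox matches the mm dimensions, user units are millimetres directly. The only transform is the Y-flip y_m = 152.571 − y_svg.

Shape 1 is a line segment drawn with `<polyline>`. Its stroke #000000 means score at S599, F1717. After flipping Y the toolpath is (71.562,128.043) → (148.984,103.533).

Shape 2 is a rectangle drawn with `<rect>`. Its stroke #ff8800 means engrave at S219, F3699. After flipping Y the toolpath is (98.900,129.314) → (166.587,129.314) → (166.587,71.033) → (98.900,71.033) → (98.900,129.314), returning to the start.

Shape 3 is a regular polygon drawn with `<polygon>`. Its stroke #ff8800 means engrave at S219, F3699. After flipping Y the toolpath is (167.405,23.188) → (164.533,19.195) → (159.678,18.403) → (155.685,21.275) → (154.893,26.130) → (157.765,30.123) → (162.620,30.915) → (166.613,28.043) → (167.405,23.188), returning to the start.

(Gcodetools for Inkscape — laser output)
G21
G90
G0 X71.562 Y128.043
M3 S599
G1 X148.984 Y103.533 F1717
M5
G0 X98.900 Y129.314
M3 S219
G1 X166.587 Y129.314 F3699
G1 X166.587 Y71.033
G1 X98.900 Y71.033
G1 X98.900 Y129.314
M5
G0 X167.405 Y23.188
M3 S219
G1 X164.533 Y19.195 F3699
G1 X159.678 Y18.403
G1 X155.685 Y21.275
G1 X154.893 Y26.130
G1 X157.765 Y30.123
G1 X162.620 Y30.915
G1 X166.613 Y28.043
G1 X167.405 Y23.188
M5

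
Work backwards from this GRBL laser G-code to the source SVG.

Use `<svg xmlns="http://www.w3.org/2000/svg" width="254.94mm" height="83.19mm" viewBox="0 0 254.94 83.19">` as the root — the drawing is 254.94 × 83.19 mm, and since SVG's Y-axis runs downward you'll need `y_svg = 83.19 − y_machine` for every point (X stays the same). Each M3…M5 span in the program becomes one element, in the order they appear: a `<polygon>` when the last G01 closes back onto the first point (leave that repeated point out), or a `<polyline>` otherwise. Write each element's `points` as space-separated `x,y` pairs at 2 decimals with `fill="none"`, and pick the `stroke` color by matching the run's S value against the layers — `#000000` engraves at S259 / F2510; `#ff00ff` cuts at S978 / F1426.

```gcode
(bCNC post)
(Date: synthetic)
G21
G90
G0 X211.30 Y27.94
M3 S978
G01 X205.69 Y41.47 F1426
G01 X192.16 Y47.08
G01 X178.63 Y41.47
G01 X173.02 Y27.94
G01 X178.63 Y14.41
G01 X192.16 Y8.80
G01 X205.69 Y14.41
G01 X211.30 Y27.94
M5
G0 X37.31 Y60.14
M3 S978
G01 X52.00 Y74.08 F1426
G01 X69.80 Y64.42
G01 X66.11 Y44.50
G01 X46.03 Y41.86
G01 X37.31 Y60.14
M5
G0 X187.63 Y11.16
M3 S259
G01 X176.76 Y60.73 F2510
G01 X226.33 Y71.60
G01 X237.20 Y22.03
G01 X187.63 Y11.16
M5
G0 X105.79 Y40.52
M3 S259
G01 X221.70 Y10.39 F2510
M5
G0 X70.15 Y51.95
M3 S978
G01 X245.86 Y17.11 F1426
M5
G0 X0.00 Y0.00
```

<svg xmlns="http://www.w3.org/2000/svg" width="254.94mm" height="83.19mm" viewBox="0 0 254.94 83.19">
  <polygon points="211.30,55.25 205.69,41.72 192.16,36.11 178.63,41.72 173.02,55.25 178.63,68.78 192.16,74.39 205.69,68.78" fill="none" stroke="#ff00ff"/>
  <polygon points="37.31,23.05 52.00,9.11 69.80,18.77 66.11,38.69 46.03,41.33" fill="none" stroke="#ff00ff"/>
  <polygon points="187.63,72.03 176.76,22.46 226.33,11.59 237.20,61.16" fill="none" stroke="#000000"/>
  <polyline points="105.79,42.67 221.70,72.80" fill="none" stroke="#000000"/>
  <polyline points="70.15,31.24 245.86,66.08" fill="none" stroke="#ff00ff"/>
</svg>

Each laser-on run becomes one SVG element. Flip Y back into SVG space with y_svg = 83.19 − y_machine.

Run 1: power S978 maps to stroke `#ff00ff` (cut). The run returns to its start, so emit a `<polygon>` with points (Y-flipped): 211.30,55.25 205.69,41.72 192.16,36.11 178.63,41.72 173.02,55.25 178.63,68.78 192.16,74.39 205.69,68.78.

Run 2: S978 ⇒ cut layer `#ff00ff`. The run returns to its start, so emit a `<polygon>` with points (Y-flipped): 37.31,23.05 52.00,9.11 69.80,18.77 66.11,38.69 46.03,41.33.

Run 3: the run's S259 means `#000000` (engrave). The run returns to its start, so emit a `<polygon>` with points (Y-flipped): 187.63,72.03 176.76,22.46 226.33,11.59 237.20,61.16.

Run 4: power S259 maps to stroke `#000000` (engrave). The run is open, so emit a `<polyline>` with points (Y-flipped): 105.79,42.67 221.70,72.80.

Run 5: S978 ⇒ cut layer `#ff00ff`. The run is open, so emit a `<polyline>` with points (Y-flipped): 70.15,31.24 245.86,66.08.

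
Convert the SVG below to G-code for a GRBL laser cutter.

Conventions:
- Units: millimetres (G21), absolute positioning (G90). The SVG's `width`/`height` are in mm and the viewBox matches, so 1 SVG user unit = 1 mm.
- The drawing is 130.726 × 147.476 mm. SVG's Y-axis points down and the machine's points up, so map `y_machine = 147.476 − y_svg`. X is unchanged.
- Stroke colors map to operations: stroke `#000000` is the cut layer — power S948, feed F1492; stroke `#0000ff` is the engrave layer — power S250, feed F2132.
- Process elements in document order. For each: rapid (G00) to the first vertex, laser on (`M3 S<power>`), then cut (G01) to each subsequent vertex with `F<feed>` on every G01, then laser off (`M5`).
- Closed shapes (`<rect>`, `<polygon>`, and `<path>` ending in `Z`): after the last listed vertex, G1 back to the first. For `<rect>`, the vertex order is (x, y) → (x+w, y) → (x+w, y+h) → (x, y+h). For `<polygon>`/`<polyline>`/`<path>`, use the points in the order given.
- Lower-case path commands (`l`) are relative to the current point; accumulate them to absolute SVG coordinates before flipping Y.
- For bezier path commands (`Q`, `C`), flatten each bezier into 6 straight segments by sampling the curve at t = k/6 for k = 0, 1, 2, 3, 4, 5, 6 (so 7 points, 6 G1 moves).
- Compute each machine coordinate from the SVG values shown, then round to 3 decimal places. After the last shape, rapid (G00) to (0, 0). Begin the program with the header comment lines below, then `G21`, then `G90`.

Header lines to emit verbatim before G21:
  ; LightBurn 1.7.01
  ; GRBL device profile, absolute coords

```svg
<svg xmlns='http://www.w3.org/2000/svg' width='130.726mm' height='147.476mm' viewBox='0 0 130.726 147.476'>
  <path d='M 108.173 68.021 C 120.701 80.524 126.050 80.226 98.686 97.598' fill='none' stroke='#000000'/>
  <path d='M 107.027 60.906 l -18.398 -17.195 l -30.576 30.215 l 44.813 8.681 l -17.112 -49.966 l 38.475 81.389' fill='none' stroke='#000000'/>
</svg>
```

; LightBurn 1.7.01
; GRBL device profile, absolute coords
G21
G90
G00 X108.173 Y79.455
M3 S948
G01 X113.721 Y74.129 F1492
G01 X117.362 Y70.090 F1492
G01 X118.389 Y66.492 F1492
G01 X116.091 Y62.489 F1492
G01 X109.760 Y57.233 F1492
G01 X98.686 Y49.878 F1492
M5
G00 X107.027 Y86.570
M3 S948
G01 X88.629 Y103.765 F1492
G01 X58.053 Y73.550 F1492
G01 X102.866 Y64.869 F1492
G01 X85.754 Y114.835 F1492
G01 X124.229 Y33.446 F1492
M5
G00 X0.000 Y0.000

viewBox `0 0 130.726 147.476` with mm width/height → 1 unit = 1 mm. Flip: y_m = 147.476 − y_svg.

**Shape 1** — `<path>` cubic bezier, stroke `#000000` → cut (S948, F1492). Control points (SVG): P0=(108.173,68.021), P1=(120.701,80.524), P2=(126.050,80.226), P3=(98.686,97.598); sampled at t=k/6. Machine vertices: (108.173,79.455) → (113.721,74.129) → (117.362,70.090) → (118.389,66.492) → (116.091,62.489) → (109.760,57.233) → (98.686,49.878). Open path.

**Shape 2** — `<path>` open polyline, stroke `#000000` → cut (S948, F1492). Machine vertices: (107.027,86.570) → (88.629,103.765) → (58.053,73.550) → (102.866,64.869) → (85.754,114.835) → (124.229,33.446). Open path.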